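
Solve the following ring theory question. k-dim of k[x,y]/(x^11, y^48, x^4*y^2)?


k[x,y]/I, I = (x^11, y^48, x^4*y^2)
Rect: 11x48=528. Corner: (11-4)x(48-2)=322.
dim = 528-322 = 206


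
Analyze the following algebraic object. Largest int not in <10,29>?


gcd(10,29)=1 => F=ab-a-b=10*29-10-29=290-39=251


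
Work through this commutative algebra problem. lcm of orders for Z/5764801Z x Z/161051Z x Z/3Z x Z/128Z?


Exponent = lcm of the cyclic orders; pairwise coprime => product.
7^8*11^5*3^1*2^7=5764801*161051*3*128=356515954886784


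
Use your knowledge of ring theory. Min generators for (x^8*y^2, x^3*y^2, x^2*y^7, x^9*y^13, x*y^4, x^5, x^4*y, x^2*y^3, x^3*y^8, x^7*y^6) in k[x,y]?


Remove redundant (divisible by others).
x^2*y^7 redundant.
x^8*y^2 redundant.
x^7*y^6 redundant.
x^3*y^8 redundant.
x^9*y^13 redundant.
Min: x^5, x^4*y, x^3*y^2, x^2*y^3, x*y^4
Count=5


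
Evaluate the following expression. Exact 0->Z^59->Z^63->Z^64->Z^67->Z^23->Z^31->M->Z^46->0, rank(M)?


Alt sum=0:
(-1)^0*59 + (-1)^1*63 + (-1)^2*64 + (-1)^3*67 + (-1)^4*23 + (-1)^5*31 + (-1)^6*? + (-1)^7*46=0
rank(M)=61


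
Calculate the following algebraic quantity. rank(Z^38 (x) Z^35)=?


rank(M(x)N) = rank(M)*rank(N)
38*35 = 1330


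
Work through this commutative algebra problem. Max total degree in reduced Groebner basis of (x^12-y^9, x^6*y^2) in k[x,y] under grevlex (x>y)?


LT(f1)=x^12, LT(f2)=x^6y^2, lcm=x^12y^2
S(f1,f2) = y^2*f1 - x^6*f2 = -y^11
Reduced GB = {f1, f2, y^11}; degrees 12, 8, 11
Max = 12


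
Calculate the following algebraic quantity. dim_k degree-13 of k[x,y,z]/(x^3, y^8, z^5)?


Need i<3, j<8, k<5 with i+j+k=13.
For each i, j ranges over max(0,13-i-4)..min(7,13-i):
  i=0: j in [9,7] -> 0
  i=1: j in [8,7] -> 0
  i=2: j in [7,7] -> 1
H(13) = 0+0+1 = 1


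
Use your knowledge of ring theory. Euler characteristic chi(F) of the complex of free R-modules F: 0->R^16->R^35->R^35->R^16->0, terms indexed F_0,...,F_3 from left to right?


chi = sum (-1)^i * rank:
(-1)^0*16=16
(-1)^1*35=-35
(-1)^2*35=35
(-1)^3*16=-16
chi=0


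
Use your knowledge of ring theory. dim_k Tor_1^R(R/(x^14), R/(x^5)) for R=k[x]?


Tor_1(R/I,R/J)=(I cap J)/IJ=(x^14)/(x^19)
dim=19-14=min(14,5)=5


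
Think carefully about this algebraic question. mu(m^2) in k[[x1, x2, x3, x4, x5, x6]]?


C(n+d-1,d)=C(7,2)=21


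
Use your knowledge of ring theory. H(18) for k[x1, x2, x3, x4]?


C(d+n-1,n-1)=C(21,3)=1330


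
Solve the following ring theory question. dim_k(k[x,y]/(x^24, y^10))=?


Basis: x^i*y^j, i<24, j<10
24*10=240


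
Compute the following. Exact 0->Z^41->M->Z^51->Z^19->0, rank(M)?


Alt sum=0:
(-1)^0*41 + (-1)^1*? + (-1)^2*51 + (-1)^3*19=0
rank(M)=73


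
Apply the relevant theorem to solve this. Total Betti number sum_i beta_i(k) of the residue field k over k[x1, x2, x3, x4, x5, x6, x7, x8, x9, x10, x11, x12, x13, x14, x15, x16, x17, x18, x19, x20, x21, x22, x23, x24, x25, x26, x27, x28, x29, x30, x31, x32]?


Koszul resolution: beta_i(k)=C(n,i), n=32
sum_i C(32,i) = 2^32 = 4294967296


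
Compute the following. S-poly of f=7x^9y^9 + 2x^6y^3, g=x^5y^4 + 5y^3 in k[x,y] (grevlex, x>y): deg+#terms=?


LT(f)=7x^9y^9, LT(g)=x^5y^4
lcm(LM)=x^9y^9
S(f,g) (scaled by 7 to clear denominators) = 1*f - 7x^4y^5*g = -35x^4y^8 + 2x^6y^3
2 terms, deg 12.
12+2=14


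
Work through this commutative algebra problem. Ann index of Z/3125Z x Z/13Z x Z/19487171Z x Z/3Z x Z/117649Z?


Exponent = lcm of the cyclic orders; pairwise coprime => product.
5^5*13^1*11^7*3^1*7^6=3125*13*19487171*3*117649=279416253306815625


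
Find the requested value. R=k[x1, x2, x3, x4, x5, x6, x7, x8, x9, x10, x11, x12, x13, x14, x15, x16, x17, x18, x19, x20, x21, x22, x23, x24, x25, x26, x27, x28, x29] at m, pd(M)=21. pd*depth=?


pd+depth=29
depth=29-21=8
pd*depth=21*8=168


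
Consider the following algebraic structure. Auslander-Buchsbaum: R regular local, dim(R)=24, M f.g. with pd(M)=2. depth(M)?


pd+depth=depth(R)=24
depth=24-2=22


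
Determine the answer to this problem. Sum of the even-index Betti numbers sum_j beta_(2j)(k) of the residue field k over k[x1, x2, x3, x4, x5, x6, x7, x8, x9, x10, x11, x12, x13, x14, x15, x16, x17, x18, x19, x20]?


Koszul resolution: beta_i(k)=C(n,i), n=20
sum_even C(20,i) = 2^(n-1) = 2^19 = 524288


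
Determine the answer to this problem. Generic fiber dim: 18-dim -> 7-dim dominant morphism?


dim(fiber)=dim(X)-dim(Y)=18-7=11


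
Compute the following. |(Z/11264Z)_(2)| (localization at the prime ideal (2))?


2-primary part: 11264=2^10*11
Size=2^10=1024


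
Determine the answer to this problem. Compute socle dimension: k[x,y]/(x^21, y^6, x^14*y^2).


Socle = ann(m) = span of standard monomials u with x*u, y*u in I (staircase corners).
Minimal generators: x^21, x^14*y^2, y^6
Corners: x^13y^5, x^20y
Socle dim=2


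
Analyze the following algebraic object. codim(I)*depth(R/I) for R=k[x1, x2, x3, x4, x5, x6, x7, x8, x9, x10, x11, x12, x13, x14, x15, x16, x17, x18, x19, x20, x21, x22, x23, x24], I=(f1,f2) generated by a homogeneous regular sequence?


codim=2, depth=dim(R/I)=24-2=22
Product=2*22=44


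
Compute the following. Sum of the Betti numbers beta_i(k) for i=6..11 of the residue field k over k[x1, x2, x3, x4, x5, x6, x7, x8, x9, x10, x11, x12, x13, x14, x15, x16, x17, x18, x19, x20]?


Koszul resolution: beta_i(k)=C(n,i), n=20
C(20,6)=38760, C(20,7)=77520, C(20,8)=125970, C(20,9)=167960, C(20,10)=184756, C(20,11)=167960
Sum=762926


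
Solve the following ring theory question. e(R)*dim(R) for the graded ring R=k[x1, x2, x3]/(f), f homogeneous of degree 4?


e(R)=deg(f)=4, dim(R)=3-1=2
e*dim=4*2=8


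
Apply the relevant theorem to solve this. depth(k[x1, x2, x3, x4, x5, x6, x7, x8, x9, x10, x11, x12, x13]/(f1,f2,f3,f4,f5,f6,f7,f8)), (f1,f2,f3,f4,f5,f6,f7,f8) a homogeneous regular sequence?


depth(R)=13
depth(R/I)=13-8=5


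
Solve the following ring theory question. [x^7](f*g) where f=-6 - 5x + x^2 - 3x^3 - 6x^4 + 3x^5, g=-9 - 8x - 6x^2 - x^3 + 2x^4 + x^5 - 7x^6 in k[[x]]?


[x^7] = sum a_i*b_j, i+j=7
  -5*-7=35
  1*1=1
  -3*2=-6
  -6*-1=6
  3*-6=-18
Sum=18


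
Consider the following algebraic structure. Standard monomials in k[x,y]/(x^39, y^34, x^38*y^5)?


k[x,y]/I, I = (x^39, y^34, x^38*y^5)
Rect: 39x34=1326. Corner: (39-38)x(34-5)=29.
dim = 1326-29 = 1297


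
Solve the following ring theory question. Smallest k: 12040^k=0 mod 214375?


12040^k mod 214375:
k=1: 12040
k=2: 44100
k=3: 171500
k=4: 0
First zero at k = 4


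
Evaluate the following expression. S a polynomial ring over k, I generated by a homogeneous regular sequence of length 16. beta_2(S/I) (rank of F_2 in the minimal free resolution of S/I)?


Regular sequence => Koszul complex is the minimal free resolution.
Syz_1 minimally generated by Koszul relations f_i*e_j - f_j*e_i (i<j): mu(Syz_1) = beta_2 = C(m,2) = m(m-1)/2
m=16
16*15/2 = 120


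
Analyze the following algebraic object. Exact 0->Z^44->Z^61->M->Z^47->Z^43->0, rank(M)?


Alt sum=0:
(-1)^0*44 + (-1)^1*61 + (-1)^2*? + (-1)^3*47 + (-1)^4*43=0
rank(M)=21


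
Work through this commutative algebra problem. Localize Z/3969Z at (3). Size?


3-primary part: 3969=3^4*49
Size=3^4=81


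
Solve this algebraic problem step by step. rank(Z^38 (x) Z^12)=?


rank(M(x)N) = rank(M)*rank(N)
38*12 = 456


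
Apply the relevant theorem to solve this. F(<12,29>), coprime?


gcd(12,29)=1 => F=ab-a-b=12*29-12-29=348-41=307


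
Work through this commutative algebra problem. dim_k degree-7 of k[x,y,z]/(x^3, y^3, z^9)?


Need i<3, j<3, k<9 with i+j+k=7.
For each i, j ranges over max(0,7-i-8)..min(2,7-i):
  i=0: j in [0,2] -> 3
  i=1: j in [0,2] -> 3
  i=2: j in [0,2] -> 3
H(7) = 3+3+3 = 9


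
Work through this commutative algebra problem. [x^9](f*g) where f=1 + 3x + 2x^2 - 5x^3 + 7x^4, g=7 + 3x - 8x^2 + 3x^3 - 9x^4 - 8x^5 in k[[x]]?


[x^9] = sum a_i*b_j, i+j=9
  7*-8=-56
Sum=-56


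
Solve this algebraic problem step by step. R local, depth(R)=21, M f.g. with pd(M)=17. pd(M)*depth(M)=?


pd+depth=21
depth=21-17=4
pd*depth=17*4=68


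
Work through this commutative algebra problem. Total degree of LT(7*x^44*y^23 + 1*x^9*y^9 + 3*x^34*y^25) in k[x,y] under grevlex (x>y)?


LT: 7*x^44*y^23
deg_x=44, deg_y=23
Total=44+23=67


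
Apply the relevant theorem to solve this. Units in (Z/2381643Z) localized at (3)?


Local ring = Z/19683Z.
phi(19683) = 3^8*(3-1) = 13122


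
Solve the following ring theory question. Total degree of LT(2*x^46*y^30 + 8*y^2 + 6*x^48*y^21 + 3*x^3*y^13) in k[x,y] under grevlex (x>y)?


LT: 2*x^46*y^30
deg_x=46, deg_y=30
Total=46+30=76


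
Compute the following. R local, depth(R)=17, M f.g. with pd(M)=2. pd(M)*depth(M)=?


pd+depth=17
depth=17-2=15
pd*depth=2*15=30


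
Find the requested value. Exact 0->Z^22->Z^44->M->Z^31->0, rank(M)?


Alt sum=0:
(-1)^0*22 + (-1)^1*44 + (-1)^2*? + (-1)^3*31=0
rank(M)=53


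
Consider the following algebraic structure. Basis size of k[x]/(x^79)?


Basis: 1,x,...,x^78
dim=79


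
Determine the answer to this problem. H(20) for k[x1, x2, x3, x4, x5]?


C(d+n-1,n-1)=C(24,4)=10626


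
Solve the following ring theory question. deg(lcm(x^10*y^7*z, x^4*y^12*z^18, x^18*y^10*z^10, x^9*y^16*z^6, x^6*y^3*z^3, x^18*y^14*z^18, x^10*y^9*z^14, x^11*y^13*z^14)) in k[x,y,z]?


lcm = componentwise max:
x: max(10,4,18,9,6,18,10,11)=18
y: max(7,12,10,16,3,14,9,13)=16
z: max(1,18,10,6,3,18,14,14)=18
Total=18+16+18=52


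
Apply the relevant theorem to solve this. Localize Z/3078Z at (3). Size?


3-primary part: 3078=3^4*38
Size=3^4=81


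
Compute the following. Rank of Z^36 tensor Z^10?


rank(M(x)N) = rank(M)*rank(N)
36*10 = 360


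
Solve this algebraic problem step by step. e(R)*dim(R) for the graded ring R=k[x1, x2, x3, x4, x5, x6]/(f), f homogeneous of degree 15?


e(R)=deg(f)=15, dim(R)=6-1=5
e*dim=15*5=75


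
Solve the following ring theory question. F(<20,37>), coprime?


gcd(20,37)=1 => F=ab-a-b=20*37-20-37=740-57=683


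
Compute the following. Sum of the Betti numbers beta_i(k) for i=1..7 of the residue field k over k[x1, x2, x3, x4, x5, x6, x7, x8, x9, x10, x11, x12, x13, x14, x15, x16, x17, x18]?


Koszul resolution: beta_i(k)=C(n,i), n=18
C(18,1)=18, C(18,2)=153, C(18,3)=816, C(18,4)=3060, C(18,5)=8568, C(18,6)=18564, C(18,7)=31824
Sum=63003


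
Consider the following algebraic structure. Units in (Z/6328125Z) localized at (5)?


Local ring = Z/78125Z.
phi(78125) = 5^6*(5-1) = 62500


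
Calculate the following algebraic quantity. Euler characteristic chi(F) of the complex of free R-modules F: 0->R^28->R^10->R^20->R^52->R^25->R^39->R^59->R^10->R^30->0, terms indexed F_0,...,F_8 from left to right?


chi = sum (-1)^i * rank:
(-1)^0*28=28
(-1)^1*10=-10
(-1)^2*20=20
(-1)^3*52=-52
(-1)^4*25=25
(-1)^5*39=-39
(-1)^6*59=59
(-1)^7*10=-10
(-1)^8*30=30
chi=51


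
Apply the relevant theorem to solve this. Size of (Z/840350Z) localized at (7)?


7-primary part: 840350=7^5*50
Size=7^5=16807


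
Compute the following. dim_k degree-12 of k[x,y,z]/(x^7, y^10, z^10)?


Need i<7, j<10, k<10 with i+j+k=12.
For each i, j ranges over max(0,12-i-9)..min(9,12-i):
  i=0: j in [3,9] -> 7
  i=1: j in [2,9] -> 8
  i=2: j in [1,9] -> 9
  i=3: j in [0,9] -> 10
  i=4: j in [0,8] -> 9
  i=5: j in [0,7] -> 8
  i=6: j in [0,6] -> 7
H(12) = 7+8+9+10+9+8+7 = 58


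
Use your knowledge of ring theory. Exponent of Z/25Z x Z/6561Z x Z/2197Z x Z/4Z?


Exponent = lcm of the cyclic orders; pairwise coprime => product.
5^2*3^8*13^3*2^2=25*6561*2197*4=1441451700


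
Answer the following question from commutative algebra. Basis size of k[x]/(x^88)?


Basis: 1,x,...,x^87
dim=88


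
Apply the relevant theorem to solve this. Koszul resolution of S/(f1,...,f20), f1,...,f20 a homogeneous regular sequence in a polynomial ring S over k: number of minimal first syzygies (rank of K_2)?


Regular sequence => Koszul complex is the minimal free resolution.
Syz_1 minimally generated by Koszul relations f_i*e_j - f_j*e_i (i<j): mu(Syz_1) = beta_2 = C(m,2) = m(m-1)/2
m=20
20*19/2 = 190


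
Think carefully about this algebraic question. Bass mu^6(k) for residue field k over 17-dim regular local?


C(n,i)=C(17,6)=12376


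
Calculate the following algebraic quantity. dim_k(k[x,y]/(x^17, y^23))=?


Basis: x^i*y^j, i<17, j<23
17*23=391


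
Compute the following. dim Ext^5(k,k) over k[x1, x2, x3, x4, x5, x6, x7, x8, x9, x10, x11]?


C(n,i)=C(11,5)=462


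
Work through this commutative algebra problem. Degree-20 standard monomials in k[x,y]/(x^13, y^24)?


k[x,y], I = (x^13, y^24), d = 20
Need i < 13 and d-i < 24.
Range: 0 <= i <= 12.
H(20) = 13


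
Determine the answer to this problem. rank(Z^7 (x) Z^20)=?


rank(M(x)N) = rank(M)*rank(N)
7*20 = 140


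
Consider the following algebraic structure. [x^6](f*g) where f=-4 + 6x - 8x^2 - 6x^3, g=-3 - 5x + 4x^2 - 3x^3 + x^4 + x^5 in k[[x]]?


[x^6] = sum a_i*b_j, i+j=6
  6*1=6
  -8*1=-8
  -6*-3=18
Sum=16


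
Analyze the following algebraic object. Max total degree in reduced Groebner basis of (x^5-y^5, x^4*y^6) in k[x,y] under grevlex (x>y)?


LT(f1)=x^5, LT(f2)=x^4y^6, lcm=x^5y^6
S(f1,f2) = y^6*f1 - x^1*f2 = -y^11
Reduced GB = {f1, f2, y^11}; degrees 5, 10, 11
Max = 11


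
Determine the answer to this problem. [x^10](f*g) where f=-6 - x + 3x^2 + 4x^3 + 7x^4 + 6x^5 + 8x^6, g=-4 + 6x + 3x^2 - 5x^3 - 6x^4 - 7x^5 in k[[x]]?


[x^10] = sum a_i*b_j, i+j=10
  6*-7=-42
  8*-6=-48
Sum=-90


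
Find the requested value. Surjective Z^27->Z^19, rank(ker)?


rank(ker) = 27-19 = 8


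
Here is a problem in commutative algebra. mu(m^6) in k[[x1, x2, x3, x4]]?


C(n+d-1,d)=C(9,6)=84


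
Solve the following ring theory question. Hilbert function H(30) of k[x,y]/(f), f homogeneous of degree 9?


H(t)=d for t>=d-1.
d=9, t=30
H(30)=9


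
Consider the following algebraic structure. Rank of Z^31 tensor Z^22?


rank(M(x)N) = rank(M)*rank(N)
31*22 = 682


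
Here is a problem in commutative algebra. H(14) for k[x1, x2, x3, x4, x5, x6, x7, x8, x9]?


C(d+n-1,n-1)=C(22,8)=319770


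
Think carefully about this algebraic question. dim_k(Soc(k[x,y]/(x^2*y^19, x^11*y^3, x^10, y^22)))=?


Socle = ann(m) = span of standard monomials u with x*u, y*u in I (staircase corners).
Redundant generators: x^11*y^3
Minimal generators: x^10, x^2*y^19, y^22
Corners: xy^21, x^9y^18
Socle dim=2


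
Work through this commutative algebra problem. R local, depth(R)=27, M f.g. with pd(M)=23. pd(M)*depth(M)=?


pd+depth=27
depth=27-23=4
pd*depth=23*4=92


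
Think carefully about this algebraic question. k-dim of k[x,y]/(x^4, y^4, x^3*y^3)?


k[x,y]/I, I = (x^4, y^4, x^3*y^3)
Rect: 4x4=16. Corner: (4-3)x(4-3)=1.
dim = 16-1 = 15


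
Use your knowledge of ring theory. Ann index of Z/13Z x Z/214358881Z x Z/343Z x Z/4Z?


Exponent = lcm of the cyclic orders; pairwise coprime => product.
13^1*11^8*7^3*2^2=13*214358881*343*4=3823305001516


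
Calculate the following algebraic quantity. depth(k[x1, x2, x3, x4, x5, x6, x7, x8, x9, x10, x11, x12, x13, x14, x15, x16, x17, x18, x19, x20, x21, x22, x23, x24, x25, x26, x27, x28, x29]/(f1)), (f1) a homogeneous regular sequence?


depth(R)=29
depth(R/I)=29-1=28


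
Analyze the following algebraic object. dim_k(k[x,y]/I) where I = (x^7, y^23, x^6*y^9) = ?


k[x,y]/I, I = (x^7, y^23, x^6*y^9)
Rect: 7x23=161. Corner: (7-6)x(23-9)=14.
dim = 161-14 = 147


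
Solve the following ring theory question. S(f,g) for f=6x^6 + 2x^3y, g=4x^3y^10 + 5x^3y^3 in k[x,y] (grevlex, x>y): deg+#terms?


LT(f)=6x^6, LT(g)=4x^3y^10
lcm(LM)=x^6y^10
S(f,g) (scaled by 24 to clear denominators) = 4y^10*f - 6x^3*g = 8x^3y^11 - 30x^6y^3
2 terms, deg 14.
14+2=16


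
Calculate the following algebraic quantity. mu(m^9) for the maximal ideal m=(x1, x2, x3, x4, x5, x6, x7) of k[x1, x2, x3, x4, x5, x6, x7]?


Graded Nakayama: mu(m^d) = dim_k (m^d/m^(d+1)) = #degree-9 monomials in 7 vars
C(n+d-1,d)=C(15,9)=5005


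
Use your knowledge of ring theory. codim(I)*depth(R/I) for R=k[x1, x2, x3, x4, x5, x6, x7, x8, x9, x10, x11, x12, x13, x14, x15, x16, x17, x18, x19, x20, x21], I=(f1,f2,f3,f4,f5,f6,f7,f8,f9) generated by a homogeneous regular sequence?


codim=9, depth=dim(R/I)=21-9=12
Product=9*12=108


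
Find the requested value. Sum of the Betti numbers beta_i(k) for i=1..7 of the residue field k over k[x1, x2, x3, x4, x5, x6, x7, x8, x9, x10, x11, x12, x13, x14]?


Koszul resolution: beta_i(k)=C(n,i), n=14
C(14,1)=14, C(14,2)=91, C(14,3)=364, C(14,4)=1001, C(14,5)=2002, C(14,6)=3003, C(14,7)=3432
Sum=9907


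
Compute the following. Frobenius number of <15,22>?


gcd(15,22)=1 => F=ab-a-b=15*22-15-22=330-37=293


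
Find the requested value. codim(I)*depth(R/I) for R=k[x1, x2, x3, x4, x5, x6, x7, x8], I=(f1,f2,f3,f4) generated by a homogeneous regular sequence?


codim=4, depth=dim(R/I)=8-4=4
Product=4*4=16


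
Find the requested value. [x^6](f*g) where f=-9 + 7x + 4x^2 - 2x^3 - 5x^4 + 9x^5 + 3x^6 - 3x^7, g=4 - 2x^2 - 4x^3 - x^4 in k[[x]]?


[x^6] = sum a_i*b_j, i+j=6
  4*-1=-4
  -2*-4=8
  -5*-2=10
  3*4=12
Sum=26


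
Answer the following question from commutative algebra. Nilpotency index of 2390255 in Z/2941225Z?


2390255^k mod 2941225:
k=1: 2390255
k=2: 1167425
k=3: 343000
k=4: 2761150
k=5: 2521050
k=6: 0
First zero at k = 6


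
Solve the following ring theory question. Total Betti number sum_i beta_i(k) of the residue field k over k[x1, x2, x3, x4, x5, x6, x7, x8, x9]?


Koszul resolution: beta_i(k)=C(n,i), n=9
sum_i C(9,i) = 2^9 = 512


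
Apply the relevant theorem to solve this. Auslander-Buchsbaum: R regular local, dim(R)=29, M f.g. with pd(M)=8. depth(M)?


pd+depth=depth(R)=29
depth=29-8=21


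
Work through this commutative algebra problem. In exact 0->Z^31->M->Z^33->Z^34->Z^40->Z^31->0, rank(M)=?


Alt sum=0:
(-1)^0*31 + (-1)^1*? + (-1)^2*33 + (-1)^3*34 + (-1)^4*40 + (-1)^5*31=0
rank(M)=39


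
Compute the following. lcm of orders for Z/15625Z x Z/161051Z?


Exponent = lcm of the cyclic orders; pairwise coprime => product.
5^6*11^5=15625*161051=2516421875


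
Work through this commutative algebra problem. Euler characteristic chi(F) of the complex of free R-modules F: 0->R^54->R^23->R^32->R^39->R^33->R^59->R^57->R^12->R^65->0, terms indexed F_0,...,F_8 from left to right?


chi = sum (-1)^i * rank:
(-1)^0*54=54
(-1)^1*23=-23
(-1)^2*32=32
(-1)^3*39=-39
(-1)^4*33=33
(-1)^5*59=-59
(-1)^6*57=57
(-1)^7*12=-12
(-1)^8*65=65
chi=108


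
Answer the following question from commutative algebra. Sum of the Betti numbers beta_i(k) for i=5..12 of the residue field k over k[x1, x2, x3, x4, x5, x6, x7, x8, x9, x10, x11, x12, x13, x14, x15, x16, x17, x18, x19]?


Koszul resolution: beta_i(k)=C(n,i), n=19
C(19,5)=11628, C(19,6)=27132, C(19,7)=50388, C(19,8)=75582, C(19,9)=92378, C(19,10)=92378, C(19,11)=75582, C(19,12)=50388
Sum=475456


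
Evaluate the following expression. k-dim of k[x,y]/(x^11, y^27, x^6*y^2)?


k[x,y]/I, I = (x^11, y^27, x^6*y^2)
Rect: 11x27=297. Corner: (11-6)x(27-2)=125.
dim = 297-125 = 172


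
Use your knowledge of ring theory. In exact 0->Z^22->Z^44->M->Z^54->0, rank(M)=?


Alt sum=0:
(-1)^0*22 + (-1)^1*44 + (-1)^2*? + (-1)^3*54=0
rank(M)=76


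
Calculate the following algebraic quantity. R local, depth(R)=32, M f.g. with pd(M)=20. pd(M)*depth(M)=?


pd+depth=32
depth=32-20=12
pd*depth=20*12=240


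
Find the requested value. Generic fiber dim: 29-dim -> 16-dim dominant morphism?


dim(fiber)=dim(X)-dim(Y)=29-16=13


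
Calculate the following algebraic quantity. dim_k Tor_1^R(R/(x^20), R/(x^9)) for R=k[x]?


Tor_1(R/I,R/J)=(I cap J)/IJ=(x^20)/(x^29)
dim=29-20=min(20,9)=9


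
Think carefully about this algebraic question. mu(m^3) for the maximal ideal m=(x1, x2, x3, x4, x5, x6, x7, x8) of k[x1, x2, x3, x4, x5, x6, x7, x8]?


Graded Nakayama: mu(m^d) = dim_k (m^d/m^(d+1)) = #degree-3 monomials in 8 vars
C(n+d-1,d)=C(10,3)=120


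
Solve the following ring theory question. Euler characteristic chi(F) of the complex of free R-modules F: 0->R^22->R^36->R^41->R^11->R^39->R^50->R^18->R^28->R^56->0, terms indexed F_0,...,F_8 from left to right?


chi = sum (-1)^i * rank:
(-1)^0*22=22
(-1)^1*36=-36
(-1)^2*41=41
(-1)^3*11=-11
(-1)^4*39=39
(-1)^5*50=-50
(-1)^6*18=18
(-1)^7*28=-28
(-1)^8*56=56
chi=51


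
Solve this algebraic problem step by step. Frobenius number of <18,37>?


gcd(18,37)=1 => F=ab-a-b=18*37-18-37=666-55=611


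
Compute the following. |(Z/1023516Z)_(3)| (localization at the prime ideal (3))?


3-primary part: 1023516=3^9*52
Size=3^9=19683


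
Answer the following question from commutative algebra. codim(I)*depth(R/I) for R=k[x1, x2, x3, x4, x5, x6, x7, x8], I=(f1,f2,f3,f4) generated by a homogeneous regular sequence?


codim=4, depth=dim(R/I)=8-4=4
Product=4*4=16


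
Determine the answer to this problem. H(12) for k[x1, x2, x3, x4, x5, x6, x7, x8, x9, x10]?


C(d+n-1,n-1)=C(21,9)=293930


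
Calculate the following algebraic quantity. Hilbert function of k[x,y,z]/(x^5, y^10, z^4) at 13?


Need i<5, j<10, k<4 with i+j+k=13.
For each i, j ranges over max(0,13-i-3)..min(9,13-i):
  i=0: j in [10,9] -> 0
  i=1: j in [9,9] -> 1
  i=2: j in [8,9] -> 2
  i=3: j in [7,9] -> 3
  i=4: j in [6,9] -> 4
H(13) = 0+1+2+3+4 = 10


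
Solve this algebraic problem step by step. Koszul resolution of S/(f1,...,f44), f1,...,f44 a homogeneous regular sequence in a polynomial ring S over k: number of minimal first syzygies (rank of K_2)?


Regular sequence => Koszul complex is the minimal free resolution.
Syz_1 minimally generated by Koszul relations f_i*e_j - f_j*e_i (i<j): mu(Syz_1) = beta_2 = C(m,2) = m(m-1)/2
m=44
44*43/2 = 946


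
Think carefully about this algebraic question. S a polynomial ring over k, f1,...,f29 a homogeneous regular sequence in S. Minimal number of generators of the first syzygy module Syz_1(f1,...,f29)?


Regular sequence => Koszul complex is the minimal free resolution.
Syz_1 minimally generated by Koszul relations f_i*e_j - f_j*e_i (i<j): mu(Syz_1) = beta_2 = C(m,2) = m(m-1)/2
m=29
29*28/2 = 406


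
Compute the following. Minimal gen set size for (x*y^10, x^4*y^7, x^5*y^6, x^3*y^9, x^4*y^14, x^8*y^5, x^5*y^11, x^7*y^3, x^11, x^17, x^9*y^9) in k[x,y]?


Remove redundant (divisible by others).
x^17 redundant.
x^9*y^9 redundant.
x^5*y^11 redundant.
x^8*y^5 redundant.
x^4*y^14 redundant.
Min: x^11, x^7*y^3, x^5*y^6, x^4*y^7, x^3*y^9, x*y^10
Count=6


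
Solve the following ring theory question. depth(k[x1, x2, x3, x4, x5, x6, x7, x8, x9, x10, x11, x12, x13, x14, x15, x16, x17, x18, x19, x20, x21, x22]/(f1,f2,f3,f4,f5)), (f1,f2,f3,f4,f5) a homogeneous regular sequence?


depth(R)=22
depth(R/I)=22-5=17


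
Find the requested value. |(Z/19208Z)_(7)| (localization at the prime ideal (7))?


7-primary part: 19208=7^4*8
Size=7^4=2401


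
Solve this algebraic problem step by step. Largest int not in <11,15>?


gcd(11,15)=1 => F=ab-a-b=11*15-11-15=165-26=139


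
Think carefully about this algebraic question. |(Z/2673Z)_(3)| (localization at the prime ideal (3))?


3-primary part: 2673=3^5*11
Size=3^5=243


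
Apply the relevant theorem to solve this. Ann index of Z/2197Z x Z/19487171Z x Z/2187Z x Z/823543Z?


Exponent = lcm of the cyclic orders; pairwise coprime => product.
13^3*11^7*3^7*7^7=2197*19487171*2187*823543=77110570484982701667


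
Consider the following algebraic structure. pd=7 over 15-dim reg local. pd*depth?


pd+depth=15
depth=15-7=8
pd*depth=7*8=56


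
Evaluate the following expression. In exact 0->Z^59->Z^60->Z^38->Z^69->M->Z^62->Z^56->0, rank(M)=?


Alt sum=0:
(-1)^0*59 + (-1)^1*60 + (-1)^2*38 + (-1)^3*69 + (-1)^4*? + (-1)^5*62 + (-1)^6*56=0
rank(M)=38


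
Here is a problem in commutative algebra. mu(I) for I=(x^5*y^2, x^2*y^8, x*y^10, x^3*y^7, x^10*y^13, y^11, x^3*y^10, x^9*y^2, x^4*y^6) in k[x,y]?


Remove redundant (divisible by others).
x^3*y^10 redundant.
x^9*y^2 redundant.
x^10*y^13 redundant.
Min: x^5*y^2, x^4*y^6, x^3*y^7, x^2*y^8, x*y^10, y^11
Count=6


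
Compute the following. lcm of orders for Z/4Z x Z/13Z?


Exponent = lcm of the cyclic orders; pairwise coprime => product.
2^2*13^1=4*13=52


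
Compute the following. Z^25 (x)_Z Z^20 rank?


rank(M(x)N) = rank(M)*rank(N)
25*20 = 500


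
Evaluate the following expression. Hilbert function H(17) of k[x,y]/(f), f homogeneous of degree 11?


H(t)=d for t>=d-1.
d=11, t=17
H(17)=11


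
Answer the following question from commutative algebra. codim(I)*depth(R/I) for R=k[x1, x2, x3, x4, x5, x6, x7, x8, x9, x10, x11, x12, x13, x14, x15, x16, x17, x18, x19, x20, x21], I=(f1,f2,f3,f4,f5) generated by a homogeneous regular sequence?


codim=5, depth=dim(R/I)=21-5=16
Product=5*16=80


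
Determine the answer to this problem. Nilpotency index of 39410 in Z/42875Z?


39410^k mod 42875:
k=1: 39410
k=2: 1225
k=3: 0
First zero at k = 3


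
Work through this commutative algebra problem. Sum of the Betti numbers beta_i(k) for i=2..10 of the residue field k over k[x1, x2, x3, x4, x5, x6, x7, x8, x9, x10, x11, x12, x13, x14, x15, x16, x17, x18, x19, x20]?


Koszul resolution: beta_i(k)=C(n,i), n=20
C(20,2)=190, C(20,3)=1140, C(20,4)=4845, C(20,5)=15504, C(20,6)=38760, C(20,7)=77520, C(20,8)=125970, C(20,9)=167960, C(20,10)=184756
Sum=616645


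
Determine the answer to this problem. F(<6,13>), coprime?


gcd(6,13)=1 => F=ab-a-b=6*13-6-13=78-19=59


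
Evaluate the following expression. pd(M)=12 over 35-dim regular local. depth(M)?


pd+depth=depth(R)=35
depth=35-12=23


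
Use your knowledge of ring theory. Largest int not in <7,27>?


gcd(7,27)=1 => F=ab-a-b=7*27-7-27=189-34=155


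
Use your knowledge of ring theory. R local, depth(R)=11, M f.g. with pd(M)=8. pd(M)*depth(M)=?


pd+depth=11
depth=11-8=3
pd*depth=8*3=24


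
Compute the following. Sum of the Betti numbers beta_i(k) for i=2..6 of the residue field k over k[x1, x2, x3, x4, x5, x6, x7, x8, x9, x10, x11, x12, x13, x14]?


Koszul resolution: beta_i(k)=C(n,i), n=14
C(14,2)=91, C(14,3)=364, C(14,4)=1001, C(14,5)=2002, C(14,6)=3003
Sum=6461


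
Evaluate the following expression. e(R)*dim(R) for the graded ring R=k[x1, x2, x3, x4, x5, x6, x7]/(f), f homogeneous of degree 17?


e(R)=deg(f)=17, dim(R)=7-1=6
e*dim=17*6=102


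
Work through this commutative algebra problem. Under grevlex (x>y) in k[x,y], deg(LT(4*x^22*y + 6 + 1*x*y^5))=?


LT: 4*x^22*y
deg_x=22, deg_y=1
Total=22+1=23


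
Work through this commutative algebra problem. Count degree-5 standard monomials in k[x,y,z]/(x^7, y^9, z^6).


Need i<7, j<9, k<6 with i+j+k=5.
For each i, j ranges over max(0,5-i-5)..min(8,5-i):
  i=0: j in [0,5] -> 6
  i=1: j in [0,4] -> 5
  i=2: j in [0,3] -> 4
  i=3: j in [0,2] -> 3
  i=4: j in [0,1] -> 2
  i=5: j in [0,0] -> 1
H(5) = 6+5+4+3+2+1 = 21


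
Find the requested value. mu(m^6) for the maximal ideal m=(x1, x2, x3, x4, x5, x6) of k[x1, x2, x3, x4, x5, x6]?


Graded Nakayama: mu(m^d) = dim_k (m^d/m^(d+1)) = #degree-6 monomials in 6 vars
C(n+d-1,d)=C(11,6)=462


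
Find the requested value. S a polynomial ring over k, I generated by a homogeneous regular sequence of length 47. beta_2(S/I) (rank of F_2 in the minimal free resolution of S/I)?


Regular sequence => Koszul complex is the minimal free resolution.
Syz_1 minimally generated by Koszul relations f_i*e_j - f_j*e_i (i<j): mu(Syz_1) = beta_2 = C(m,2) = m(m-1)/2
m=47
47*46/2 = 1081


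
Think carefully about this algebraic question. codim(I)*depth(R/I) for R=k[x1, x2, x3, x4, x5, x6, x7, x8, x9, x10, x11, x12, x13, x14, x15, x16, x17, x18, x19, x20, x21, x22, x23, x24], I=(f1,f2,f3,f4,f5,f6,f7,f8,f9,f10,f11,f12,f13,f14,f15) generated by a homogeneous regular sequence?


codim=15, depth=dim(R/I)=24-15=9
Product=15*9=135


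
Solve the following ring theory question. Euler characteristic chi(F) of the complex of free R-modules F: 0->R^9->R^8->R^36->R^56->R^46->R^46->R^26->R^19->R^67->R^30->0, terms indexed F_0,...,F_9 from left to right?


chi = sum (-1)^i * rank:
(-1)^0*9=9
(-1)^1*8=-8
(-1)^2*36=36
(-1)^3*56=-56
(-1)^4*46=46
(-1)^5*46=-46
(-1)^6*26=26
(-1)^7*19=-19
(-1)^8*67=67
(-1)^9*30=-30
chi=25


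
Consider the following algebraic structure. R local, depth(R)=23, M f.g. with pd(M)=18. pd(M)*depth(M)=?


pd+depth=23
depth=23-18=5
pd*depth=18*5=90


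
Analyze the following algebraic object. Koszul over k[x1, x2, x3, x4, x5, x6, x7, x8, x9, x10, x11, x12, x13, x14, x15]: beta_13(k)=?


C(n,i)=C(15,13)=105


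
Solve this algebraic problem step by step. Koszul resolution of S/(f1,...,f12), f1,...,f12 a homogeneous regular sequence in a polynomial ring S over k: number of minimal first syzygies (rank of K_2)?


Regular sequence => Koszul complex is the minimal free resolution.
Syz_1 minimally generated by Koszul relations f_i*e_j - f_j*e_i (i<j): mu(Syz_1) = beta_2 = C(m,2) = m(m-1)/2
m=12
12*11/2 = 66


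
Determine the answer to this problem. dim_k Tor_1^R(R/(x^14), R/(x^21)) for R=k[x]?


Tor_1(R/I,R/J)=(I cap J)/IJ=(x^21)/(x^35)
dim=35-21=min(14,21)=14


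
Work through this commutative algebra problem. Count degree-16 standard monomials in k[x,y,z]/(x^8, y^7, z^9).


Need i<8, j<7, k<9 with i+j+k=16.
For each i, j ranges over max(0,16-i-8)..min(6,16-i):
  i=0: j in [8,6] -> 0
  i=1: j in [7,6] -> 0
  i=2: j in [6,6] -> 1
  i=3: j in [5,6] -> 2
  i=4: j in [4,6] -> 3
  i=5: j in [3,6] -> 4
  i=6: j in [2,6] -> 5
  i=7: j in [1,6] -> 6
H(16) = 0+0+1+2+3+4+5+6 = 21


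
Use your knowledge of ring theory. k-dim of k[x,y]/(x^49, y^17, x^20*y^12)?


k[x,y]/I, I = (x^49, y^17, x^20*y^12)
Rect: 49x17=833. Corner: (49-20)x(17-12)=145.
dim = 833-145 = 688


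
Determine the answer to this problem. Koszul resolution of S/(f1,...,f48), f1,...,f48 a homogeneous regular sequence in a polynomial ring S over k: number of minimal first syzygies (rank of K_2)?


Regular sequence => Koszul complex is the minimal free resolution.
Syz_1 minimally generated by Koszul relations f_i*e_j - f_j*e_i (i<j): mu(Syz_1) = beta_2 = C(m,2) = m(m-1)/2
m=48
48*47/2 = 1128


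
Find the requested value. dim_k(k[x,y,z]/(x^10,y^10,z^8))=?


Basis: x^iy^jz^k, i<10,j<10,k<8
10*10*8=800


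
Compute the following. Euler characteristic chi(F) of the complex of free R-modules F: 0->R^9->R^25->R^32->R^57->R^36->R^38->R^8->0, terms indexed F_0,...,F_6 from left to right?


chi = sum (-1)^i * rank:
(-1)^0*9=9
(-1)^1*25=-25
(-1)^2*32=32
(-1)^3*57=-57
(-1)^4*36=36
(-1)^5*38=-38
(-1)^6*8=8
chi=-35


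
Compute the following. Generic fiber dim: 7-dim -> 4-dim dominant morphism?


dim(fiber)=dim(X)-dim(Y)=7-4=3


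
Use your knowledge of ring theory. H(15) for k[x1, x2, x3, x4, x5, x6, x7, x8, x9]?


C(d+n-1,n-1)=C(23,8)=490314


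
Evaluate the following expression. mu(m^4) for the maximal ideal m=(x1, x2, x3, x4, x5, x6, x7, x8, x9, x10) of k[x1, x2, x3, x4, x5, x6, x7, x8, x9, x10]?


Graded Nakayama: mu(m^d) = dim_k (m^d/m^(d+1)) = #degree-4 monomials in 10 vars
C(n+d-1,d)=C(13,4)=715


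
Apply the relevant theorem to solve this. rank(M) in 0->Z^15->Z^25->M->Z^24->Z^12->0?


Alt sum=0:
(-1)^0*15 + (-1)^1*25 + (-1)^2*? + (-1)^3*24 + (-1)^4*12=0
rank(M)=22


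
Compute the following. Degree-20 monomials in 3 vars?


C(d+n-1,n-1)=C(22,2)=231


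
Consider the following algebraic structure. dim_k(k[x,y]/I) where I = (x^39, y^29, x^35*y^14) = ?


k[x,y]/I, I = (x^39, y^29, x^35*y^14)
Rect: 39x29=1131. Corner: (39-35)x(29-14)=60.
dim = 1131-60 = 1071


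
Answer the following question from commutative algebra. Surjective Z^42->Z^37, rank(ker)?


rank(ker) = 42-37 = 5


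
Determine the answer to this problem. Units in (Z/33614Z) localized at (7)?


Local ring = Z/16807Z.
phi(16807) = 7^4*(7-1) = 14406


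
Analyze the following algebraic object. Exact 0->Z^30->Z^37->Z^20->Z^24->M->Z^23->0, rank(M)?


Alt sum=0:
(-1)^0*30 + (-1)^1*37 + (-1)^2*20 + (-1)^3*24 + (-1)^4*? + (-1)^5*23=0
rank(M)=34


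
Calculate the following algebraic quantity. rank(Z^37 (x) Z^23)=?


rank(M(x)N) = rank(M)*rank(N)
37*23 = 851


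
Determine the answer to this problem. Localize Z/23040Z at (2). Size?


2-primary part: 23040=2^9*45
Size=2^9=512


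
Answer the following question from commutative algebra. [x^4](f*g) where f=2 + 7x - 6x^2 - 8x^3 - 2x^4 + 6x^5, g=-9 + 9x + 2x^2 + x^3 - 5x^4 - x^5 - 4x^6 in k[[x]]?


[x^4] = sum a_i*b_j, i+j=4
  2*-5=-10
  7*1=7
  -6*2=-12
  -8*9=-72
  -2*-9=18
Sum=-69


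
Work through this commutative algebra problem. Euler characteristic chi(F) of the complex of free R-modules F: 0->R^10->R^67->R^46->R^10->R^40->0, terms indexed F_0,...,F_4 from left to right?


chi = sum (-1)^i * rank:
(-1)^0*10=10
(-1)^1*67=-67
(-1)^2*46=46
(-1)^3*10=-10
(-1)^4*40=40
chi=19


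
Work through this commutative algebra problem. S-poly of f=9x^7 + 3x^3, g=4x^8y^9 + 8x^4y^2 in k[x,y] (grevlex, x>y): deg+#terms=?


LT(f)=9x^7, LT(g)=4x^8y^9
lcm(LM)=x^8y^9
S(f,g) (scaled by 36 to clear denominators) = 4xy^9*f - 9*g = 12x^4y^9 - 72x^4y^2
2 terms, deg 13.
13+2=15


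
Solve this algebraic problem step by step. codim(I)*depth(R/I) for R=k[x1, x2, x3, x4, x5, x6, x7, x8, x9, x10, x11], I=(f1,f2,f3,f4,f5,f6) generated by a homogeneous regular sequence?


codim=6, depth=dim(R/I)=11-6=5
Product=6*5=30


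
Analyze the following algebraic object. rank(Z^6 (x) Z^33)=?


rank(M(x)N) = rank(M)*rank(N)
6*33 = 198


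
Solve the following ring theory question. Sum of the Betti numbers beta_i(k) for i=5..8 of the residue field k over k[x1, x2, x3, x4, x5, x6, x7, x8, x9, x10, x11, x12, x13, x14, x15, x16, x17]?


Koszul resolution: beta_i(k)=C(n,i), n=17
C(17,5)=6188, C(17,6)=12376, C(17,7)=19448, C(17,8)=24310
Sum=62322


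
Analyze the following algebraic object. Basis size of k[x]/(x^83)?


Basis: 1,x,...,x^82
dim=83


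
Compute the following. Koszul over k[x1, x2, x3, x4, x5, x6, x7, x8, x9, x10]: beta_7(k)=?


C(n,i)=C(10,7)=120


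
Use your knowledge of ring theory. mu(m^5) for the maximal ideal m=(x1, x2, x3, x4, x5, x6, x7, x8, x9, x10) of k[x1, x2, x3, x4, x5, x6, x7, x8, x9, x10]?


Graded Nakayama: mu(m^d) = dim_k (m^d/m^(d+1)) = #degree-5 monomials in 10 vars
C(n+d-1,d)=C(14,5)=2002


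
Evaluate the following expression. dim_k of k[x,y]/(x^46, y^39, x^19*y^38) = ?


k[x,y]/I, I = (x^46, y^39, x^19*y^38)
Rect: 46x39=1794. Corner: (46-19)x(39-38)=27.
dim = 1794-27 = 1767


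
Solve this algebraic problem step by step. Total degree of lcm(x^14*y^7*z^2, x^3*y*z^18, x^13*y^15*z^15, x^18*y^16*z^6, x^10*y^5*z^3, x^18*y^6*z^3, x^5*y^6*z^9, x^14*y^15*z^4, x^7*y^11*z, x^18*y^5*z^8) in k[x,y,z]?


lcm = componentwise max:
x: max(14,3,13,18,10,18,5,14,7,18)=18
y: max(7,1,15,16,5,6,6,15,11,5)=16
z: max(2,18,15,6,3,3,9,4,1,8)=18
Total=18+16+18=52


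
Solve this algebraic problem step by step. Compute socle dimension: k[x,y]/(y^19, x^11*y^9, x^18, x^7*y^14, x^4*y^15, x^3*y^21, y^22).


Socle = ann(m) = span of standard monomials u with x*u, y*u in I (staircase corners).
Redundant generators: y^22, x^3*y^21
Minimal generators: x^18, x^11*y^9, x^7*y^14, x^4*y^15, y^19
Corners: x^3y^18, x^6y^14, x^10y^13, x^17y^8
Socle dim=4


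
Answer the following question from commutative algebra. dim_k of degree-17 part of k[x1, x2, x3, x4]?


C(d+n-1,n-1)=C(20,3)=1140


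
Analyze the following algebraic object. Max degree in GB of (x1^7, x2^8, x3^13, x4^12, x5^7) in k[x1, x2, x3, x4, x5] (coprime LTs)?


Pure powers, coprime LTs => already GB.
Degrees: 7, 8, 13, 12, 7
Max=13


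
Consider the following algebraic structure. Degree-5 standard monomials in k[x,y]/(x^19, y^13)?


k[x,y], I = (x^19, y^13), d = 5
Need i < 19 and d-i < 13.
Range: 0 <= i <= 5.
H(5) = 6


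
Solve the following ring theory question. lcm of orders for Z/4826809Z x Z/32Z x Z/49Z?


Exponent = lcm of the cyclic orders; pairwise coprime => product.
13^6*2^5*7^2=4826809*32*49=7568436512


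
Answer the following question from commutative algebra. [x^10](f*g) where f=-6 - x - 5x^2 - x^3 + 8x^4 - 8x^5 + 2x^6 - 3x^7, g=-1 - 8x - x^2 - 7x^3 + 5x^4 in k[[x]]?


[x^10] = sum a_i*b_j, i+j=10
  2*5=10
  -3*-7=21
Sum=31


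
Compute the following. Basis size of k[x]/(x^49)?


Basis: 1,x,...,x^48
dim=49


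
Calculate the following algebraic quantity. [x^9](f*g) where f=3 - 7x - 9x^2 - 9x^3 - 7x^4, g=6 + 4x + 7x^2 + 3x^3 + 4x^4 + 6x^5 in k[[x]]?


[x^9] = sum a_i*b_j, i+j=9
  -7*6=-42
Sum=-42


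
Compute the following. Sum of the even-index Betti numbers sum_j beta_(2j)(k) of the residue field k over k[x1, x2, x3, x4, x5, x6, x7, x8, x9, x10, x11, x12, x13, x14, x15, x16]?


Koszul resolution: beta_i(k)=C(n,i), n=16
sum_even C(16,i) = 2^(n-1) = 2^15 = 32768


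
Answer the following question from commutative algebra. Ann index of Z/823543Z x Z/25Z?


Exponent = lcm of the cyclic orders; pairwise coprime => product.
7^7*5^2=823543*25=20588575


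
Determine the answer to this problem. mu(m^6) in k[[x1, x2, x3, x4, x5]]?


C(n+d-1,d)=C(10,6)=210


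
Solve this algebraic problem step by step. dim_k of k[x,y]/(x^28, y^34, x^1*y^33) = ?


k[x,y]/I, I = (x^28, y^34, x^1*y^33)
Rect: 28x34=952. Corner: (28-1)x(34-33)=27.
dim = 952-27 = 925


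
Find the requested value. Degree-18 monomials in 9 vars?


C(d+n-1,n-1)=C(26,8)=1562275


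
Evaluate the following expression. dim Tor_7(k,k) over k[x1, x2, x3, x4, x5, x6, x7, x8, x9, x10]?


Koszul: C(n,i)=C(10,7)=120


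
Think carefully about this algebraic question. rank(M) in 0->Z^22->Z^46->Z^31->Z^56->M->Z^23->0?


Alt sum=0:
(-1)^0*22 + (-1)^1*46 + (-1)^2*31 + (-1)^3*56 + (-1)^4*? + (-1)^5*23=0
rank(M)=72


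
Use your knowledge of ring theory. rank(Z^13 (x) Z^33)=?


rank(M(x)N) = rank(M)*rank(N)
13*33 = 429


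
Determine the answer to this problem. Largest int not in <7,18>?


gcd(7,18)=1 => F=ab-a-b=7*18-7-18=126-25=101


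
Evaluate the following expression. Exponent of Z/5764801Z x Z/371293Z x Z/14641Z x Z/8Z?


Exponent = lcm of the cyclic orders; pairwise coprime => product.
7^8*13^5*11^4*2^3=5764801*371293*14641*8=250704315223065704


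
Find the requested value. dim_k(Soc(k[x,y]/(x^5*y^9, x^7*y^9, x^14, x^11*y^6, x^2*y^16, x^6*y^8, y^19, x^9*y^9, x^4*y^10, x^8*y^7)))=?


Socle = ann(m) = span of standard monomials u with x*u, y*u in I (staircase corners).
Redundant generators: x^7*y^9, x^9*y^9
Minimal generators: x^14, x^11*y^6, x^8*y^7, x^6*y^8, x^5*y^9, x^4*y^10, x^2*y^16, y^19
Corners: xy^18, x^3y^15, x^4y^9, x^5y^8, x^7y^7, x^10y^6, x^13y^5
Socle dim=7


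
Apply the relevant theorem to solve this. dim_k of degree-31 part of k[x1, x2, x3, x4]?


C(d+n-1,n-1)=C(34,3)=5984


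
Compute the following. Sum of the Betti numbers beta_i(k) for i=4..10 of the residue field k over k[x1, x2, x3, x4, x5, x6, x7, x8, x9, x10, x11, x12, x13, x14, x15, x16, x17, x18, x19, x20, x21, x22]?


Koszul resolution: beta_i(k)=C(n,i), n=22
C(22,4)=7315, C(22,5)=26334, C(22,6)=74613, C(22,7)=170544, C(22,8)=319770, C(22,9)=497420, C(22,10)=646646
Sum=1742642


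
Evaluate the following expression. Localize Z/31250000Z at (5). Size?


5-primary part: 31250000=5^9*16
Size=5^9=1953125


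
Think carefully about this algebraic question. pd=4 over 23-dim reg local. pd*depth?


pd+depth=23
depth=23-4=19
pd*depth=4*19=76
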